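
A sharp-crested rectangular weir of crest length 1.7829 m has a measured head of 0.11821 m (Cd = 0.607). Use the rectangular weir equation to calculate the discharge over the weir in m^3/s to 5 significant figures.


Approach: apply the rectangular weir equation, Q = (2/3)*Cd*L*sqrt(2g)*H^1.5.
Q = (2/3)*0.607*1.7829*sqrt(2*9.81)*0.11821^1.5 = 0.12988 m^3/s
Therefore the discharge over the weir = 0.12988 m^3/s.


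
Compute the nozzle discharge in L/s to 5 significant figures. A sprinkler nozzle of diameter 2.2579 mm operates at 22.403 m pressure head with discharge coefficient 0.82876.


Approach: apply the orifice equation, Q = Cd*A*sqrt(2*g*h), A = pi*(d/2)^2.
A = pi*(2.2579e-3/2)^2 = 4.004048e-06 m^2
Q = 0.82876 * 4.004048e-06 * sqrt(2*9.81*22.403) * 1000 = 0.069571 L/s
Therefore the nozzle discharge = 0.069571 L/s.


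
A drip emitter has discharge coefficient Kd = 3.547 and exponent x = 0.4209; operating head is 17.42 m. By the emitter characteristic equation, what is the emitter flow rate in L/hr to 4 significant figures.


Approach: apply the emitter characteristic equation, q = Kd * h^x.
q = 3.547 * 17.42^0.4209 = 11.81 L/hr
Therefore the emitter flow rate = 11.81 L/hr.


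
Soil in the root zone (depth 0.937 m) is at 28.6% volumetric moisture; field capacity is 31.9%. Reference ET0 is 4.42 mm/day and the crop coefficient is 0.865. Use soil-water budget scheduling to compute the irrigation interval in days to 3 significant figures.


Approach: apply soil-water budget scheduling, SMD = (FC-theta)/100*depth*1000; ETc = ET0*Kc; interval = SMD/ETc.
Step 1 — soil moisture deficit:
  SMD = (31.9 - 28.6)/100 * 0.937 * 1000 = 30.921 mm
Step 2 — daily crop ET (ETc = ET0*Kc):
  ETc = 4.42 * 0.865 = 3.8233 mm/day
Step 3 — irrigation interval (SMD/ETc):
  interval = 30.921 / 3.8233 = 8.09 days
Therefore the irrigation interval = 8.09 days.


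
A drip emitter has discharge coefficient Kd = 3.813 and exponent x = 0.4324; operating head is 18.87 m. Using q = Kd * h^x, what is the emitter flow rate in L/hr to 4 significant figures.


q = 3.813 * 18.87^0.4324 = 13.58 L/hr
Therefore the emitter flow rate = 13.58 L/hr.


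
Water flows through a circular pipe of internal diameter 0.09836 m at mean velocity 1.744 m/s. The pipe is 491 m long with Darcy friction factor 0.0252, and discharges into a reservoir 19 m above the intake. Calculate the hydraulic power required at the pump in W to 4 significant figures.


Approach: apply continuity + Darcy-Weisbach + hydraulic power, Q = A*v; hf = f*(L/D)*(v^2/(2g)); H = static + hf; P = rho*g*Q*H.
Step 1 — flow rate (continuity, Q = A*v):
  A = pi*(0.09836/2)^2 = 0.00759848 m^2
  Q = 0.00759848 * 1.744 = 0.0132518 m^3/s
Step 2 — friction head loss (Darcy-Weisbach):
  hf = 0.0252 * (491/0.09836) * (1.744^2 / (2*9.81))
  hf = 19.5010 m
Step 3 — total head: H = 19 + 19.5010 = 38.5010 m
Step 4 — hydraulic power (P = rho*g*Q*H):
  P = 1000 * 9.81 * 0.0132518 * 38.5010 = 5005 W
Therefore the hydraulic power required at the pump = 5005 W.


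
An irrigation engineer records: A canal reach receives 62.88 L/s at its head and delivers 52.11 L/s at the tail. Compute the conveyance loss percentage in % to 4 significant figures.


Approach: apply the conveyance loss ratio, loss% = ((Q_head - Q_tail)/Q_head)*100.
loss = ((62.88 - 52.11)/62.88)*100 = 17.13 %
Therefore the conveyance loss percentage = 17.13 %.


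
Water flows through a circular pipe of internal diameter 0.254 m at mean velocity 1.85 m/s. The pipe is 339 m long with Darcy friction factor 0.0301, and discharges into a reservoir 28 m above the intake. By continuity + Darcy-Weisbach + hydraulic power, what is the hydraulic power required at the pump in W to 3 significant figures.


Approach: apply continuity + Darcy-Weisbach + hydraulic power, Q = A*v; hf = f*(L/D)*(v^2/(2g)); H = static + hf; P = rho*g*Q*H.
Step 1 — flow rate (continuity, Q = A*v):
  A = pi*(0.254/2)^2 = 0.050671 m^2
  Q = 0.050671 * 1.85 = 0.093741 m^3/s
Step 2 — friction head loss (Darcy-Weisbach):
  hf = 0.0301 * (339/0.254) * (1.85^2 / (2*9.81))
  hf = 7.0077 m
Step 3 — total head: H = 28 + 7.0077 = 35.008 m
Step 4 — hydraulic power (P = rho*g*Q*H):
  P = 1000 * 9.81 * 0.093741 * 35.008 = 32200 W
Therefore the hydraulic power required at the pump = 32200 W.


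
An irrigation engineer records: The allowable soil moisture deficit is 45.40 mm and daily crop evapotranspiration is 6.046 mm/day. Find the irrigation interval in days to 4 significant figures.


Approach: apply the irrigation interval relation, interval = SMD / ETc.
interval = 45.40 / 6.046 = 7.509 days
Therefore the irrigation interval = 7.509 days.


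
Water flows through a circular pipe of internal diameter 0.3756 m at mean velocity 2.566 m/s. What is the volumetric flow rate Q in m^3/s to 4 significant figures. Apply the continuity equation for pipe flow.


Approach: apply the continuity equation for pipe flow, Q = A * v with A = pi*(D/2)^2.
A = pi*(0.3756/2)^2 = 0.110800 m^2
Q = 0.110800 * 2.566 = 0.2843 m^3/s
Therefore the volumetric flow rate Q = 0.2843 m^3/s.


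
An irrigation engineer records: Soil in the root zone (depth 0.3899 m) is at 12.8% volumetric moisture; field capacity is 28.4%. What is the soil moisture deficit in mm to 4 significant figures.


Approach: apply the soil moisture deficit relation, SMD = (FC - theta)/100 * depth * 1000.
SMD = (28.4 - 12.8)/100 * 0.3899 * 1000 = 60.82 mm
Therefore the soil moisture deficit = 60.82 mm.


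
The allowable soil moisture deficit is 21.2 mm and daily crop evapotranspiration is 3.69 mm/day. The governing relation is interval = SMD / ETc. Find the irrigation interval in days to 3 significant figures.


interval = 21.2 / 3.69 = 5.75 days
Therefore the irrigation interval = 5.75 days.


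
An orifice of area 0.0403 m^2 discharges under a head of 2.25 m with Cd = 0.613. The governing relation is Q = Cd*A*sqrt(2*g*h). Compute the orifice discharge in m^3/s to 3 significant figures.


Q = 0.613 * 0.0403 * sqrt(2*9.81*2.25) = 0.164 m^3/s
Therefore the orifice discharge = 0.164 m^3/s.


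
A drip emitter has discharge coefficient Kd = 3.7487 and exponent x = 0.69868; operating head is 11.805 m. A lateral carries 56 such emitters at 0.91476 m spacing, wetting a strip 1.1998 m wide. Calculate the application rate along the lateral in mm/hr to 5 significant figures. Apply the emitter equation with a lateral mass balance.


Approach: apply the emitter equation with a lateral mass balance, q = Kd*h^x; Q = n*q; rate = Q/(n*spacing*width).
Step 1 — single emitter flow (q = Kd*h^x):
  q = 3.7487 * 11.805^0.69868 = 21.03351 L/hr
Step 2 — total lateral flow: Q = 56 * 21.03351 = 1177.877 L/hr
Step 3 — wetted area: A = 56 * 0.91476 * 1.1998 = 61.46163 m^2
Step 4 — application rate: Q/A = 1177.877/61.46163 = 19.164 mm/hr
Therefore the application rate along the lateral = 19.164 mm/hr.


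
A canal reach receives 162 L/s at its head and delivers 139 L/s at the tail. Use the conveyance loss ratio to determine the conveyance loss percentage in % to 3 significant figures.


Approach: apply the conveyance loss ratio, loss% = ((Q_head - Q_tail)/Q_head)*100.
loss = ((162 - 139)/162)*100 = 14.2 %
Therefore the conveyance loss percentage = 14.2 %.


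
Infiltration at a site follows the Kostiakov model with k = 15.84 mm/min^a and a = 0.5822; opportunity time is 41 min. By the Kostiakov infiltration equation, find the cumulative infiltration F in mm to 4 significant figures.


Approach: apply the Kostiakov infiltration equation, F = k*t^a.
F = 15.84 * 41^0.5822 = 137.6 mm
Therefore the cumulative infiltration F = 137.6 mm.


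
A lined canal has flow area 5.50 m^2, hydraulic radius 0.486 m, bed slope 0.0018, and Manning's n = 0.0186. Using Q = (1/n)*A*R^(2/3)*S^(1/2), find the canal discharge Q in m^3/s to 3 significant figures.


Q = (1/0.0186) * 5.50 * 0.486^(2/3) * 0.0018^(1/2) = 7.75 m^3/s
Therefore the canal discharge Q = 7.75 m^3/s.


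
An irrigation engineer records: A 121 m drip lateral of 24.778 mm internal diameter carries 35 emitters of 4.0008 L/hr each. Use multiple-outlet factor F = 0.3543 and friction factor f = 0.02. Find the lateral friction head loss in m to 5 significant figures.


Approach: apply Darcy-Weisbach with the multiple-outlet F-factor, Q = n*q/(3600*1000) m^3/s; v = Q/A; hf = F*f*(L/D)*(v^2/(2g)).
Q = 35*4.0008/(3600*1000) = 3.889667e-05 m^3/s
A = pi*(24.778e-3/2)^2 = 4.821946e-04 m^2, so v = Q/A = 0.08066590 m/s
hf = 0.3543*0.02*(121/0.024778)*(0.08066590^2/(2*9.81)) = 0.011476 m
Therefore the lateral friction head loss = 0.011476 m.


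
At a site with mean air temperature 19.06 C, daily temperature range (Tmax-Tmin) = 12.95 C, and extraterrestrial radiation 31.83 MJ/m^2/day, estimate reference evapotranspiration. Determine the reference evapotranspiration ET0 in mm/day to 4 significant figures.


Approach: apply the Hargreaves-Samani method, ET0 = 0.0023*(Tmean+17.8)*sqrt(Tmax-Tmin)*0.408*Ra.
ET0 = 0.0023*(19.06+17.8)*sqrt(12.95)*0.408*31.83 = 3.962 mm/day
Therefore the reference evapotranspiration ET0 = 3.962 mm/day.


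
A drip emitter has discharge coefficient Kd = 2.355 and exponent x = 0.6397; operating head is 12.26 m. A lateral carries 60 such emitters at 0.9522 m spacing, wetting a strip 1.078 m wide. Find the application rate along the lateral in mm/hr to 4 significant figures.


Approach: apply the emitter equation with a lateral mass balance, q = Kd*h^x; Q = n*q; rate = Q/(n*spacing*width).
Step 1 — single emitter flow (q = Kd*h^x):
  q = 2.355 * 12.26^0.6397 = 11.7030 L/hr
Step 2 — total lateral flow: Q = 60 * 11.7030 = 702.182 L/hr
Step 3 — wetted area: A = 60 * 0.9522 * 1.078 = 61.5883 m^2
Step 4 — application rate: Q/A = 702.182/61.5883 = 11.40 mm/hr
Therefore the application rate along the lateral = 11.40 mm/hr.


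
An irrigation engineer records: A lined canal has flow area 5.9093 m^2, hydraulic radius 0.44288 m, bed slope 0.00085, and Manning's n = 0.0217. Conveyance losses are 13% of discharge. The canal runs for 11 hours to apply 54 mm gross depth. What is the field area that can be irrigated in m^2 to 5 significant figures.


Approach: apply Manning's equation with a conveyance and depth budget, Q = (1/n)*A*R^(2/3)*S^(1/2); Q_field = Q*(1-loss); Area = Q_field*t/(d/1000).
Step 1 — canal discharge (Manning's equation):
  Q = (1/0.0217) * 5.9093 * 0.44288^(2/3) * 0.00085^(1/2) = 4.612926 m^3/s
Step 2 — delivered flow: Q_field = 4.612926*(1 - 13/100) = 4.013246 m^3/s
Step 3 — volume delivered: V = 4.013246 * 11*3600 = 158924.5 m^3
Step 4 — area served: A = V / (depth/1000) = 158924.5 / 0.054 = 2943000 m^2
Therefore the field area that can be irrigated = 2943000 m^2.


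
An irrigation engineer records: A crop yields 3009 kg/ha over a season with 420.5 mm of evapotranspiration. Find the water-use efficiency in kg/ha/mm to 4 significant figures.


Approach: apply the water-use efficiency ratio, WUE = yield/ET.
WUE = 3009 / 420.5 = 7.156 kg/ha/mm
Therefore the water-use efficiency = 7.156 kg/ha/mm.


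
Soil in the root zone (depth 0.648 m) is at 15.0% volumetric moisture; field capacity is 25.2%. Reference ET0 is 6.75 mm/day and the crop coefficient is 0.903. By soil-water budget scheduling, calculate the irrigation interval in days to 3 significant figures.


Approach: apply soil-water budget scheduling, SMD = (FC-theta)/100*depth*1000; ETc = ET0*Kc; interval = SMD/ETc.
Step 1 — soil moisture deficit:
  SMD = (25.2 - 15.0)/100 * 0.648 * 1000 = 66.096 mm
Step 2 — daily crop ET (ETc = ET0*Kc):
  ETc = 6.75 * 0.903 = 6.0953 mm/day
Step 3 — irrigation interval (SMD/ETc):
  interval = 66.096 / 6.0953 = 10.8 days
Therefore the irrigation interval = 10.8 days.


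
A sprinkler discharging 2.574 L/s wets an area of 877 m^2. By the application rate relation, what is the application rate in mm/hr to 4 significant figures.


Approach: apply the application rate relation, rate = (Q/A)*3600.
rate = (2.574 / 877) * 3600 = 10.57 mm/hr
Therefore the application rate = 10.57 mm/hr.


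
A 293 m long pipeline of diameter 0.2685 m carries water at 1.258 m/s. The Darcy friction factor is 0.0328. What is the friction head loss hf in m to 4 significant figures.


Approach: apply the Darcy-Weisbach equation, hf = f*(L/D)*(v^2/(2g)).
hf = 0.0328 * (293/0.2685) * (1.258^2 / (2*9.81))
hf = 2.887 m
Therefore the friction head loss hf = 2.887 m.


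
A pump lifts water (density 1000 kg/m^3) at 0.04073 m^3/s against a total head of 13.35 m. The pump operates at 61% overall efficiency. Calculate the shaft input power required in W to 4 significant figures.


Approach: apply hydraulic power then efficiency conversion, P = rho*g*Q*H; P_in = P/eta.
Step 1 — hydraulic power (P = rho*g*Q*H):
  P = 1000 * 9.81 * 0.04073 * 13.35 = 5334.14 W
Step 2 — input power: P_in = P/eta = 5334.14 / 0.61 = 8744 W
Therefore the shaft input power required = 8744 W.


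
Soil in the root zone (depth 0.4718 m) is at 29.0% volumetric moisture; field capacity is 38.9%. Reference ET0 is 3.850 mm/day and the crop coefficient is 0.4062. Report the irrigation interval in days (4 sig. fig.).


Approach: apply soil-water budget scheduling, SMD = (FC-theta)/100*depth*1000; ETc = ET0*Kc; interval = SMD/ETc.
Step 1 — soil moisture deficit:
  SMD = (38.9 - 29.0)/100 * 0.4718 * 1000 = 46.7082 mm
Step 2 — daily crop ET (ETc = ET0*Kc):
  ETc = 3.850 * 0.4062 = 1.56387 mm/day
Step 3 — irrigation interval (SMD/ETc):
  interval = 46.7082 / 1.56387 = 29.87 days
Therefore the irrigation interval = 29.87 days.


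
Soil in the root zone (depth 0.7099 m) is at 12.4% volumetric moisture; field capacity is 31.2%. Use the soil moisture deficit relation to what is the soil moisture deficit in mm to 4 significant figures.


Approach: apply the soil moisture deficit relation, SMD = (FC - theta)/100 * depth * 1000.
SMD = (31.2 - 12.4)/100 * 0.7099 * 1000 = 133.5 mm
Therefore the soil moisture deficit = 133.5 mm.


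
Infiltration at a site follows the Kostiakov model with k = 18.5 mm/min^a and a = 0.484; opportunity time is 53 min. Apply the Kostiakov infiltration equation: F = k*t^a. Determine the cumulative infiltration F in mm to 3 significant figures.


F = 18.5 * 53^0.484 = 126 mm
Therefore the cumulative infiltration F = 126 mm.


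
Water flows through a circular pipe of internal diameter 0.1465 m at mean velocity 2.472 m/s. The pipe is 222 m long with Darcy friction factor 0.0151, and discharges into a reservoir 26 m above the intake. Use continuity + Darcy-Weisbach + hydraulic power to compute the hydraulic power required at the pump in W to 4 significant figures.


Approach: apply continuity + Darcy-Weisbach + hydraulic power, Q = A*v; hf = f*(L/D)*(v^2/(2g)); H = static + hf; P = rho*g*Q*H.
Step 1 — flow rate (continuity, Q = A*v):
  A = pi*(0.1465/2)^2 = 0.0168564 m^2
  Q = 0.0168564 * 2.472 = 0.0416690 m^3/s
Step 2 — friction head loss (Darcy-Weisbach):
  hf = 0.0151 * (222/0.1465) * (2.472^2 / (2*9.81))
  hf = 7.12673 m
Step 3 — total head: H = 26 + 7.12673 = 33.1267 m
Step 4 — hydraulic power (P = rho*g*Q*H):
  P = 1000 * 9.81 * 0.0416690 * 33.1267 = 13540 W
Therefore the hydraulic power required at the pump = 13540 W.


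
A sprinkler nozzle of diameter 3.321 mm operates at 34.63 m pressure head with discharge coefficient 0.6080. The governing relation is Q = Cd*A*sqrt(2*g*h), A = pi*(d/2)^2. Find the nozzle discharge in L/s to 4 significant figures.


A = pi*(3.321e-3/2)^2 = 8.66219e-06 m^2
Q = 0.6080 * 8.66219e-06 * sqrt(2*9.81*34.63) * 1000 = 0.1373 L/s
Therefore the nozzle discharge = 0.1373 L/s.


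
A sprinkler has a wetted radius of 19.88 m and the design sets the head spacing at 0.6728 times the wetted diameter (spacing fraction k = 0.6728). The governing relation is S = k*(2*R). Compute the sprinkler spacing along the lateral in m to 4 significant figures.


S = 0.6728 * (2 * 19.88) = 26.75 m
Therefore the sprinkler spacing along the lateral = 26.75 m.


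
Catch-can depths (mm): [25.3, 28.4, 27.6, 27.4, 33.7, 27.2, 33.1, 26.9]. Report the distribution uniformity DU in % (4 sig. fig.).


Approach: apply the low-quarter distribution uniformity, DU = (mean of lowest quarter of readings / overall mean)*100.
sorted lowest 2 of 8: [25.3, 26.9] -> mean = 26.1000 mm
overall mean = 28.7000 mm
DU = (26.1000/28.7000)*100 = 90.94 %
Therefore the distribution uniformity DU = 90.94 %.


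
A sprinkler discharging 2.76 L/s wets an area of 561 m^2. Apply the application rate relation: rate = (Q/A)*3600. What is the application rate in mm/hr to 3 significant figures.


rate = (2.76 / 561) * 3600 = 17.7 mm/hr
Therefore the application rate = 17.7 mm/hr.


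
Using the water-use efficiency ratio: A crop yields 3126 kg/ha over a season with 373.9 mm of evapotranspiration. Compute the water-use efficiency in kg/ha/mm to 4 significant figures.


Approach: apply the water-use efficiency ratio, WUE = yield/ET.
WUE = 3126 / 373.9 = 8.361 kg/ha/mm
Therefore the water-use efficiency = 8.361 kg/ha/mm.


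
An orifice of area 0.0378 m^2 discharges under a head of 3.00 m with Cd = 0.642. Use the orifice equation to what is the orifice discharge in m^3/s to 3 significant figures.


Approach: apply the orifice equation, Q = Cd*A*sqrt(2*g*h).
Q = 0.642 * 0.0378 * sqrt(2*9.81*3.00) = 0.186 m^3/s
Therefore the orifice discharge = 0.186 m^3/s.


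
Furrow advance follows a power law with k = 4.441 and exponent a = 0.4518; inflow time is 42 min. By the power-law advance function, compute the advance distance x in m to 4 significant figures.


Approach: apply the power-law advance function, x = k*t^a.
x = 4.441 * 42^0.4518 = 24.04 m
Therefore the advance distance x = 24.04 m.


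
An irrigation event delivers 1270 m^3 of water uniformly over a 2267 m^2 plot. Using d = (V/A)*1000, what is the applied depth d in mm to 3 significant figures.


d = (1270 / 2267) * 1000 = 560 mm
Therefore the applied depth d = 560 mm.


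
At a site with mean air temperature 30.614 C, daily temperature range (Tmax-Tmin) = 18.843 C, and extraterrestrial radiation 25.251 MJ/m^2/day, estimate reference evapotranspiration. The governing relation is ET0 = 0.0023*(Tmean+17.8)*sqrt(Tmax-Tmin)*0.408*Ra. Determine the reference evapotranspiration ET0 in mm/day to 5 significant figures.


ET0 = 0.0023*(30.614+17.8)*sqrt(18.843)*0.408*25.251 = 4.9798 mm/day
Therefore the reference evapotranspiration ET0 = 4.9798 mm/day.


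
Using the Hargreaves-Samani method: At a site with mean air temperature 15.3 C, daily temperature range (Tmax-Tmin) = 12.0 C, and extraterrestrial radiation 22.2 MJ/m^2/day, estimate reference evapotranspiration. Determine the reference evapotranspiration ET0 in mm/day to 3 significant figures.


Approach: apply the Hargreaves-Samani method, ET0 = 0.0023*(Tmean+17.8)*sqrt(Tmax-Tmin)*0.408*Ra.
ET0 = 0.0023*(15.3+17.8)*sqrt(12.0)*0.408*22.2 = 2.39 mm/day
Therefore the reference evapotranspiration ET0 = 2.39 mm/day.


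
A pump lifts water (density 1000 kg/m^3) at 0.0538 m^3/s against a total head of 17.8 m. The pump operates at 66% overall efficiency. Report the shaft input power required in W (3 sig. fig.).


Approach: apply hydraulic power then efficiency conversion, P = rho*g*Q*H; P_in = P/eta.
Step 1 — hydraulic power (P = rho*g*Q*H):
  P = 1000 * 9.81 * 0.0538 * 17.8 = 9394.4 W
Step 2 — input power: P_in = P/eta = 9394.4 / 0.66 = 14200 W
Therefore the shaft input power required = 14200 W.


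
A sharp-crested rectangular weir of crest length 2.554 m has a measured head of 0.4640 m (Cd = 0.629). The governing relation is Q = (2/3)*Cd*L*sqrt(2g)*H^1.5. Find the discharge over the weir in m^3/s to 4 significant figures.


Q = (2/3)*0.629*2.554*sqrt(2*9.81)*0.4640^1.5 = 1.499 m^3/s
Therefore the discharge over the weir = 1.499 m^3/s.


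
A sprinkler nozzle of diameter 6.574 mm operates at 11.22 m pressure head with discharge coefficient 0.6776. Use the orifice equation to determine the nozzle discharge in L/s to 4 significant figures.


Approach: apply the orifice equation, Q = Cd*A*sqrt(2*g*h), A = pi*(d/2)^2.
A = pi*(6.574e-3/2)^2 = 3.39429e-05 m^2
Q = 0.6776 * 3.39429e-05 * sqrt(2*9.81*11.22) * 1000 = 0.3412 L/s
Therefore the nozzle discharge = 0.3412 L/s.


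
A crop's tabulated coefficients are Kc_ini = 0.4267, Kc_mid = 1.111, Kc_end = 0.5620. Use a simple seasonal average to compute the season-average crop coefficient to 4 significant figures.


Approach: apply a simple seasonal average, Kc_avg = (Kc_ini + Kc_mid + Kc_end)/3.
Kc_avg = (0.4267 + 1.111 + 0.5620)/3 = 0.6999
Therefore the season-average crop coefficient = 0.6999.


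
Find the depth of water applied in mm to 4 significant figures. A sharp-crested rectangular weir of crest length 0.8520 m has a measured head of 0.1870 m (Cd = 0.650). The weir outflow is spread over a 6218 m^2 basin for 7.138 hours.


Approach: apply the rectangular weir equation with a volume-to-depth conversion, Q = (2/3)*Cd*L*sqrt(2g)*H^1.5; d = Q*t/A * 1000.
Step 1 — weir discharge:
  Q = (2/3)*0.650*0.8520*sqrt(2*9.81)*0.1870^1.5 = 0.132243 m^3/s
Step 2 — volume: V = 0.132243 * 7.138*3600 = 3398.23 m^3
Step 3 — depth: d = V/A * 1000 = 3398.23/6218 * 1000 = 546.5 mm
Therefore the depth of water applied = 546.5 mm.


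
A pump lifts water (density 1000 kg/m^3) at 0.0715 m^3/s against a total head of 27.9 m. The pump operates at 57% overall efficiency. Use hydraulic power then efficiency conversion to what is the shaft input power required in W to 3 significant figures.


Approach: apply hydraulic power then efficiency conversion, P = rho*g*Q*H; P_in = P/eta.
Step 1 — hydraulic power (P = rho*g*Q*H):
  P = 1000 * 9.81 * 0.0715 * 27.9 = 19569 W
Step 2 — input power: P_in = P/eta = 19569 / 0.57 = 34300 W
Therefore the shaft input power required = 34300 W.


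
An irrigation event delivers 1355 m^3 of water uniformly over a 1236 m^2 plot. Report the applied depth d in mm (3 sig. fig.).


Approach: apply depth from volume over area, d = (V/A)*1000.
d = (1355 / 1236) * 1000 = 1100 mm
Therefore the applied depth d = 1100 mm.


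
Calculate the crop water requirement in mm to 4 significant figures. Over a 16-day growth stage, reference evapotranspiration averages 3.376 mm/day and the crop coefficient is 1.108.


Approach: apply the crop water requirement relation, CWR = ET0 * Kc * days.
CWR = 3.376 * 1.108 * 16 = 59.85 mm
Therefore the crop water requirement = 59.85 mm.


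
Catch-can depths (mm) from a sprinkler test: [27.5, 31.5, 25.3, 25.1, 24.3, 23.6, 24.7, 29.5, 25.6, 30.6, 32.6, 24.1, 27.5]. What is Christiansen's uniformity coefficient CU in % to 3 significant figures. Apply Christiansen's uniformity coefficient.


Approach: apply Christiansen's uniformity coefficient, CU = (1 - mean_abs_deviation/mean)*100.
mean = 27.069 mm
mean |d_i - mean| = 2.5822 mm
CU = (1 - 2.5822/27.069)*100 = 90.5 %
Therefore Christiansen's uniformity coefficient CU = 90.5 %.


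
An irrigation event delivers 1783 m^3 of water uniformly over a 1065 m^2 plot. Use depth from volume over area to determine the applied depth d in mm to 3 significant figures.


Approach: apply depth from volume over area, d = (V/A)*1000.
d = (1783 / 1065) * 1000 = 1670 mm
Therefore the applied depth d = 1670 mm.


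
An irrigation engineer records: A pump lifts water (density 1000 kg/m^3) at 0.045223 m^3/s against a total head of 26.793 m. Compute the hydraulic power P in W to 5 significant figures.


Approach: apply the hydraulic power relation, P = rho*g*Q*H.
P = 1000 * 9.81 * 0.045223 * 26.793 = 11886 W
Therefore the hydraulic power P = 11886 W.


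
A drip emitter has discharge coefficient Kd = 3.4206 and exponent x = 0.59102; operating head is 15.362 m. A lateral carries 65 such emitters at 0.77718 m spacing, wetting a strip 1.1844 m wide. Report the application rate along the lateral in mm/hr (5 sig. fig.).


Approach: apply the emitter equation with a lateral mass balance, q = Kd*h^x; Q = n*q; rate = Q/(n*spacing*width).
Step 1 — single emitter flow (q = Kd*h^x):
  q = 3.4206 * 15.362^0.59102 = 17.19161 L/hr
Step 2 — total lateral flow: Q = 65 * 17.19161 = 1117.455 L/hr
Step 3 — wetted area: A = 65 * 0.77718 * 1.1844 = 59.83198 m^2
Step 4 — application rate: Q/A = 1117.455/59.83198 = 18.677 mm/hr
Therefore the application rate along the lateral = 18.677 mm/hr.


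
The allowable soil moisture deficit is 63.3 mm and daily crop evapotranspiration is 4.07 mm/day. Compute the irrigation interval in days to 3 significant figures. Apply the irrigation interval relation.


Approach: apply the irrigation interval relation, interval = SMD / ETc.
interval = 63.3 / 4.07 = 15.6 days
Therefore the irrigation interval = 15.6 days.


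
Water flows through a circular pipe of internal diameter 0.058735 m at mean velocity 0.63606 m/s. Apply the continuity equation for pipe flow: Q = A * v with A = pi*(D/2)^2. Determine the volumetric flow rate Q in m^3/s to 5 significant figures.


A = pi*(0.058735/2)^2 = 0.002709467 m^2
Q = 0.002709467 * 0.63606 = 0.0017234 m^3/s
Therefore the volumetric flow rate Q = 0.0017234 m^3/s.


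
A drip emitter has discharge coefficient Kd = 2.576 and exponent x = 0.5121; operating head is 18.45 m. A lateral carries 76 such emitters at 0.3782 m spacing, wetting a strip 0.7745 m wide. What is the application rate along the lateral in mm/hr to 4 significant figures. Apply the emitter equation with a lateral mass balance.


Approach: apply the emitter equation with a lateral mass balance, q = Kd*h^x; Q = n*q; rate = Q/(n*spacing*width).
Step 1 — single emitter flow (q = Kd*h^x):
  q = 2.576 * 18.45^0.5121 = 11.4621 L/hr
Step 2 — total lateral flow: Q = 76 * 11.4621 = 871.116 L/hr
Step 3 — wetted area: A = 76 * 0.3782 * 0.7745 = 22.2616 m^2
Step 4 — application rate: Q/A = 871.116/22.2616 = 39.13 mm/hr
Therefore the application rate along the lateral = 39.13 mm/hr.


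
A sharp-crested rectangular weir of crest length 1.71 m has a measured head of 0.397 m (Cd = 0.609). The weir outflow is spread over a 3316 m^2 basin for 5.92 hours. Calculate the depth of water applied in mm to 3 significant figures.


Approach: apply the rectangular weir equation with a volume-to-depth conversion, Q = (2/3)*Cd*L*sqrt(2g)*H^1.5; d = Q*t/A * 1000.
Step 1 — weir discharge:
  Q = (2/3)*0.609*1.71*sqrt(2*9.81)*0.397^1.5 = 0.76923 m^3/s
Step 2 — volume: V = 0.76923 * 5.92*3600 = 16394 m^3
Step 3 — depth: d = V/A * 1000 = 16394/3316 * 1000 = 4940 mm
Therefore the depth of water applied = 4940 mm.


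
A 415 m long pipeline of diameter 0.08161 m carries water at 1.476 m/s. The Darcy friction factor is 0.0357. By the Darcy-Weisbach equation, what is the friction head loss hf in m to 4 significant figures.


Approach: apply the Darcy-Weisbach equation, hf = f*(L/D)*(v^2/(2g)).
hf = 0.0357 * (415/0.08161) * (1.476^2 / (2*9.81))
hf = 20.16 m
Therefore the friction head loss hf = 20.16 m.


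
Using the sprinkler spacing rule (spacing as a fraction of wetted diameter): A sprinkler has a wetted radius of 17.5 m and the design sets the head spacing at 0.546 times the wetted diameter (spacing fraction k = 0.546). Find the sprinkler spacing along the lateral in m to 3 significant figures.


Approach: apply the sprinkler spacing rule (spacing as a fraction of wetted diameter), S = k*(2*R).
S = 0.546 * (2 * 17.5) = 19.1 m
Therefore the sprinkler spacing along the lateral = 19.1 m.


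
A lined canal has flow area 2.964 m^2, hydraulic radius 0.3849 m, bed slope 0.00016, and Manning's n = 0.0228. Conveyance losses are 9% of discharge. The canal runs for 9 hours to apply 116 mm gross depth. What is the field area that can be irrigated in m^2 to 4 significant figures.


Approach: apply Manning's equation with a conveyance and depth budget, Q = (1/n)*A*R^(2/3)*S^(1/2); Q_field = Q*(1-loss); Area = Q_field*t/(d/1000).
Step 1 — canal discharge (Manning's equation):
  Q = (1/0.0228) * 2.964 * 0.3849^(2/3) * 0.00016^(1/2) = 0.870099 m^3/s
Step 2 — delivered flow: Q_field = 0.870099*(1 - 9/100) = 0.791790 m^3/s
Step 3 — volume delivered: V = 0.791790 * 9*3600 = 25654.0 m^3
Step 4 — area served: A = V / (depth/1000) = 25654.0 / 0.116 = 221200 m^2
Therefore the field area that can be irrigated = 221200 m^2.


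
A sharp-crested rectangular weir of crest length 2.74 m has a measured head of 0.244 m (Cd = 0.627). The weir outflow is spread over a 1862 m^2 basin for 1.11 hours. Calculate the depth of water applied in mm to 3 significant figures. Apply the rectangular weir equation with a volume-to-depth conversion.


Approach: apply the rectangular weir equation with a volume-to-depth conversion, Q = (2/3)*Cd*L*sqrt(2g)*H^1.5; d = Q*t/A * 1000.
Step 1 — weir discharge:
  Q = (2/3)*0.627*2.74*sqrt(2*9.81)*0.244^1.5 = 0.61145 m^3/s
Step 2 — volume: V = 0.61145 * 1.11*3600 = 2443.4 m^3
Step 3 — depth: d = V/A * 1000 = 2443.4/1862 * 1000 = 1310 mm
Therefore the depth of water applied = 1310 mm.


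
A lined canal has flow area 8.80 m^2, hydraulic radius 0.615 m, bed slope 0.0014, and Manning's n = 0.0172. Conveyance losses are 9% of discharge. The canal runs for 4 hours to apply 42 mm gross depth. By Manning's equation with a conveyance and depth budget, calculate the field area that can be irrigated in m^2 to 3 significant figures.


Approach: apply Manning's equation with a conveyance and depth budget, Q = (1/n)*A*R^(2/3)*S^(1/2); Q_field = Q*(1-loss); Area = Q_field*t/(d/1000).
Step 1 — canal discharge (Manning's equation):
  Q = (1/0.0172) * 8.80 * 0.615^(2/3) * 0.0014^(1/2) = 13.844 m^3/s
Step 2 — delivered flow: Q_field = 13.844*(1 - 9/100) = 12.598 m^3/s
Step 3 — volume delivered: V = 12.598 * 4*3600 = 181410 m^3
Step 4 — area served: A = V / (depth/1000) = 181410 / 0.042 = 4320000 m^2
Therefore the field area that can be irrigated = 4320000 m^2.


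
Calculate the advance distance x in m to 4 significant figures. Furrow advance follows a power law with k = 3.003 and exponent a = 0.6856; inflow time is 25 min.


Approach: apply the power-law advance function, x = k*t^a.
x = 3.003 * 25^0.6856 = 27.29 m
Therefore the advance distance x = 27.29 m.


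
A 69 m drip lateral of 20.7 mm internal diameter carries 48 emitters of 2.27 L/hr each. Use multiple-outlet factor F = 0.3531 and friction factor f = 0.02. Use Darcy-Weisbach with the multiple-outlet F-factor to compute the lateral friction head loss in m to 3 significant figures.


Approach: apply Darcy-Weisbach with the multiple-outlet F-factor, Q = n*q/(3600*1000) m^3/s; v = Q/A; hf = F*f*(L/D)*(v^2/(2g)).
Q = 48*2.27/(3600*1000) = 3.0267e-05 m^3/s
A = pi*(20.7e-3/2)^2 = 3.3654e-04 m^2, so v = Q/A = 0.089936 m/s
hf = 0.3531*0.02*(69/0.0207)*(0.089936^2/(2*9.81)) = 0.00970 m
Therefore the lateral friction head loss = 0.00970 m.


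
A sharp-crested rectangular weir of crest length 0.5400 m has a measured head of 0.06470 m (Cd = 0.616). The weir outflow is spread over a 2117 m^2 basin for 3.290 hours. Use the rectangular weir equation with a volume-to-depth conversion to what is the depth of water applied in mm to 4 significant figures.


Approach: apply the rectangular weir equation with a volume-to-depth conversion, Q = (2/3)*Cd*L*sqrt(2g)*H^1.5; d = Q*t/A * 1000.
Step 1 — weir discharge:
  Q = (2/3)*0.616*0.5400*sqrt(2*9.81)*0.06470^1.5 = 0.0161655 m^3/s
Step 2 — volume: V = 0.0161655 * 3.290*3600 = 191.464 m^3
Step 3 — depth: d = V/A * 1000 = 191.464/2117 * 1000 = 90.44 mm
Therefore the depth of water applied = 90.44 mm.


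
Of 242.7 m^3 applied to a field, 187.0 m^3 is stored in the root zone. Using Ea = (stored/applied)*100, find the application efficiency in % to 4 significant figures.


Ea = (187.0/242.7)*100 = 77.05 %
Therefore the application efficiency = 77.05 %.


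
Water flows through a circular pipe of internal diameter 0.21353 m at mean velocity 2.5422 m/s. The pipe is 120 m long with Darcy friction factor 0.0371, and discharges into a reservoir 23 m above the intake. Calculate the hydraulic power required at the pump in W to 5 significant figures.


Approach: apply continuity + Darcy-Weisbach + hydraulic power, Q = A*v; hf = f*(L/D)*(v^2/(2g)); H = static + hf; P = rho*g*Q*H.
Step 1 — flow rate (continuity, Q = A*v):
  A = pi*(0.21353/2)^2 = 0.03581028 m^2
  Q = 0.03581028 * 2.5422 = 0.09103689 m^3/s
Step 2 — friction head loss (Darcy-Weisbach):
  hf = 0.0371 * (120/0.21353) * (2.5422^2 / (2*9.81))
  hf = 6.867785 m
Step 3 — total head: H = 23 + 6.867785 = 29.86778 m
Step 4 — hydraulic power (P = rho*g*Q*H):
  P = 1000 * 9.81 * 0.09103689 * 29.86778 = 26674 W
Therefore the hydraulic power required at the pump = 26674 W.


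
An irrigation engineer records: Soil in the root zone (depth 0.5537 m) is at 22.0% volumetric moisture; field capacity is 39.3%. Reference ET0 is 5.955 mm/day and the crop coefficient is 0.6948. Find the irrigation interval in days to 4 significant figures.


Approach: apply soil-water budget scheduling, SMD = (FC-theta)/100*depth*1000; ETc = ET0*Kc; interval = SMD/ETc.
Step 1 — soil moisture deficit:
  SMD = (39.3 - 22.0)/100 * 0.5537 * 1000 = 95.7901 mm
Step 2 — daily crop ET (ETc = ET0*Kc):
  ETc = 5.955 * 0.6948 = 4.13753 mm/day
Step 3 — irrigation interval (SMD/ETc):
  interval = 95.7901 / 4.13753 = 23.15 days
Therefore the irrigation interval = 23.15 days.


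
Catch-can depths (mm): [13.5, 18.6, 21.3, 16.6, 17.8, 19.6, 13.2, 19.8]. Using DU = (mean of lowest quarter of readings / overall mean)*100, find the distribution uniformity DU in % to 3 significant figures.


sorted lowest 2 of 8: [13.2, 13.5] -> mean = 13.350 mm
overall mean = 17.550 mm
DU = (13.350/17.550)*100 = 76.1 %
Therefore the distribution uniformity DU = 76.1 %.


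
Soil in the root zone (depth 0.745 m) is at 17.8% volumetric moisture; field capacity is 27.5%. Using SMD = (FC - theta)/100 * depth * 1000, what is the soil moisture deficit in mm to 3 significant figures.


SMD = (27.5 - 17.8)/100 * 0.745 * 1000 = 72.3 mm
Therefore the soil moisture deficit = 72.3 mm.


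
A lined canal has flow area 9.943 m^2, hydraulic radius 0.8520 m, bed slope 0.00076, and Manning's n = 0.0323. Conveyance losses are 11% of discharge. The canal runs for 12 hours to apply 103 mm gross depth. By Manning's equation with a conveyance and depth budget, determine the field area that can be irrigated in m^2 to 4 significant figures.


Approach: apply Manning's equation with a conveyance and depth budget, Q = (1/n)*A*R^(2/3)*S^(1/2); Q_field = Q*(1-loss); Area = Q_field*t/(d/1000).
Step 1 — canal discharge (Manning's equation):
  Q = (1/0.0323) * 9.943 * 0.8520^(2/3) * 0.00076^(1/2) = 7.62690 m^3/s
Step 2 — delivered flow: Q_field = 7.62690*(1 - 11/100) = 6.78794 m^3/s
Step 3 — volume delivered: V = 6.78794 * 12*3600 = 293239 m^3
Step 4 — area served: A = V / (depth/1000) = 293239 / 0.103 = 2847000 m^2
Therefore the field area that can be irrigated = 2847000 m^2.


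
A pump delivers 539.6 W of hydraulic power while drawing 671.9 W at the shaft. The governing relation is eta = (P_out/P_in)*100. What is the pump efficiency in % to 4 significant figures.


eta = (539.6 / 671.9) * 100 = 80.31 %
Therefore the pump efficiency = 80.31 %.


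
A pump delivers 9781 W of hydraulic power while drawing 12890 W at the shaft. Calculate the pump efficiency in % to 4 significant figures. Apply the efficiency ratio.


Approach: apply the efficiency ratio, eta = (P_out/P_in)*100.
eta = (9781 / 12890) * 100 = 75.88 %
Therefore the pump efficiency = 75.88 %.


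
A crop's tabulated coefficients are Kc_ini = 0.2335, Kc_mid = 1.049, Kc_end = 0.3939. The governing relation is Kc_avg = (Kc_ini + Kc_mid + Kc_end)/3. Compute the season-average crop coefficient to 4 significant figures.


Kc_avg = (0.2335 + 1.049 + 0.3939)/3 = 0.5588
Therefore the season-average crop coefficient = 0.5588.


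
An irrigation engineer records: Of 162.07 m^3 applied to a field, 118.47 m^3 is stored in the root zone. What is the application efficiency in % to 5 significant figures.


Approach: apply the application efficiency ratio, Ea = (stored/applied)*100.
Ea = (118.47/162.07)*100 = 73.098 %
Therefore the application efficiency = 73.098 %.


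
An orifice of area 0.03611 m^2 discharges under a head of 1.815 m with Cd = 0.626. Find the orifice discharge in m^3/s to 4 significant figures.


Approach: apply the orifice equation, Q = Cd*A*sqrt(2*g*h).
Q = 0.626 * 0.03611 * sqrt(2*9.81*1.815) = 0.1349 m^3/s
Therefore the orifice discharge = 0.1349 m^3/s.


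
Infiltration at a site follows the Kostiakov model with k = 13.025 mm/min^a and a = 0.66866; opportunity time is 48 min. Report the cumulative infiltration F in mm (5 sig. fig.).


Approach: apply the Kostiakov infiltration equation, F = k*t^a.
F = 13.025 * 48^0.66866 = 173.36 mm
Therefore the cumulative infiltration F = 173.36 mm.


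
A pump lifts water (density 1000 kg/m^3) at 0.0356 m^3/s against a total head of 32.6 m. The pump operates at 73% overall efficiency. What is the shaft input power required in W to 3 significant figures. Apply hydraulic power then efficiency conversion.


Approach: apply hydraulic power then efficiency conversion, P = rho*g*Q*H; P_in = P/eta.
Step 1 — hydraulic power (P = rho*g*Q*H):
  P = 1000 * 9.81 * 0.0356 * 32.6 = 11385 W
Step 2 — input power: P_in = P/eta = 11385 / 0.73 = 15600 W
Therefore the shaft input power required = 15600 W.


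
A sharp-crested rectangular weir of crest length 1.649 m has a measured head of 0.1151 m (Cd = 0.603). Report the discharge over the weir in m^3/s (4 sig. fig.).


Approach: apply the rectangular weir equation, Q = (2/3)*Cd*L*sqrt(2g)*H^1.5.
Q = (2/3)*0.603*1.649*sqrt(2*9.81)*0.1151^1.5 = 0.1147 m^3/s
Therefore the discharge over the weir = 0.1147 m^3/s.


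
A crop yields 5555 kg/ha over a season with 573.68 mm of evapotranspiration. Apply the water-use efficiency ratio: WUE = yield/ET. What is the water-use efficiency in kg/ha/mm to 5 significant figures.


WUE = 5555 / 573.68 = 9.6831 kg/ha/mm
Therefore the water-use efficiency = 9.6831 kg/ha/mm.


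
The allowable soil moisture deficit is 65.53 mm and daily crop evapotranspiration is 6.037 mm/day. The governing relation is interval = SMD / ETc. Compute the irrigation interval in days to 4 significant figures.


interval = 65.53 / 6.037 = 10.85 days
Therefore the irrigation interval = 10.85 days.


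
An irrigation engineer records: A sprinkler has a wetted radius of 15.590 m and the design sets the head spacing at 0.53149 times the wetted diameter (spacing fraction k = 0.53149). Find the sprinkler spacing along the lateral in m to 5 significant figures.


Approach: apply the sprinkler spacing rule (spacing as a fraction of wetted diameter), S = k*(2*R).
S = 0.53149 * (2 * 15.590) = 16.572 m
Therefore the sprinkler spacing along the lateral = 16.572 m.


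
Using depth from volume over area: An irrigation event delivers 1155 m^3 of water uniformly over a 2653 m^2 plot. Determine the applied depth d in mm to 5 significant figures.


Approach: apply depth from volume over area, d = (V/A)*1000.
d = (1155 / 2653) * 1000 = 435.36 mm
Therefore the applied depth d = 435.36 mm.


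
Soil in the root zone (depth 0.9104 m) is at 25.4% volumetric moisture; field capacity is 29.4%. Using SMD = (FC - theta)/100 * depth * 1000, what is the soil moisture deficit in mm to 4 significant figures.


SMD = (29.4 - 25.4)/100 * 0.9104 * 1000 = 36.42 mm
Therefore the soil moisture deficit = 36.42 mm.


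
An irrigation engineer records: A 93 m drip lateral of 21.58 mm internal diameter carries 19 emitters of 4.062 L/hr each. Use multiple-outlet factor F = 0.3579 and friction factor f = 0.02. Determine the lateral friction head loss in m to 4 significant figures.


Approach: apply Darcy-Weisbach with the multiple-outlet F-factor, Q = n*q/(3600*1000) m^3/s; v = Q/A; hf = F*f*(L/D)*(v^2/(2g)).
Q = 19*4.062/(3600*1000) = 2.14383e-05 m^3/s
A = pi*(21.58e-3/2)^2 = 3.65757e-04 m^2, so v = Q/A = 0.0586136 m/s
hf = 0.3579*0.02*(93/0.02158)*(0.0586136^2/(2*9.81)) = 0.005402 m
Therefore the lateral friction head loss = 0.005402 m.
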